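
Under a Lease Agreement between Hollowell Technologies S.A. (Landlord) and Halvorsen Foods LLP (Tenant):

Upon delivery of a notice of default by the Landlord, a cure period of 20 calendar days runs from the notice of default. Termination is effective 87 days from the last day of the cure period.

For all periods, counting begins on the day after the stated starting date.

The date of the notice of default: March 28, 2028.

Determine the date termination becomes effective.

July 13, 2028

The last day of the cure period: March 28, 2028 + 20 days = April 17, 2028.
Adding 87 calendar days to April 17, 2028 gives July 13, 2028, which is the date termination becomes effective.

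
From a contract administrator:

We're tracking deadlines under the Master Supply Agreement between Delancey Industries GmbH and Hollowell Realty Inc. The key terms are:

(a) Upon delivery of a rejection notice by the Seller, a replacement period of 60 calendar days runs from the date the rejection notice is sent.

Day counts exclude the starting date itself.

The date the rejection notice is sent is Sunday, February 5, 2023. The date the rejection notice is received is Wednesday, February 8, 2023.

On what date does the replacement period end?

The last day of the replacement period: February 5, 2023 + 60 days = April 6, 2023.

April 6, 2023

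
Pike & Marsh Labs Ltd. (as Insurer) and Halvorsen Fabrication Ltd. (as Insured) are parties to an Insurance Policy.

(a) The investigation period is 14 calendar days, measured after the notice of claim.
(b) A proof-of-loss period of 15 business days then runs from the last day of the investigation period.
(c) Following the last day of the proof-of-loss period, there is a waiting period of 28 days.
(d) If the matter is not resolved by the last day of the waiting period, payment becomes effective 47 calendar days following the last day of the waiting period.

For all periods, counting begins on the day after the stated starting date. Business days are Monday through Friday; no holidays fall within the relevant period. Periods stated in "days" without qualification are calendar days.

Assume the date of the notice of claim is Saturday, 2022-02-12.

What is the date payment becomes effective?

2022-06-01

The last day of the investigation period: 14 calendar days after 2022-02-12 is 2022-02-26.
From Saturday, 2022-02-26, 15 business days (Feb 28, Mar 1, Mar 2, Mar 3, …, Mar 16, Mar 17, Mar 18, skipping weekends) brings us to Friday, 2022-03-18, which is the last day of the proof-of-loss period.
The last day of the waiting period: 28 calendar days after 2022-03-18 is 2022-04-15.
Adding 47 calendar days to 2022-04-15 gives 2022-06-01, which is the date payment becomes effective.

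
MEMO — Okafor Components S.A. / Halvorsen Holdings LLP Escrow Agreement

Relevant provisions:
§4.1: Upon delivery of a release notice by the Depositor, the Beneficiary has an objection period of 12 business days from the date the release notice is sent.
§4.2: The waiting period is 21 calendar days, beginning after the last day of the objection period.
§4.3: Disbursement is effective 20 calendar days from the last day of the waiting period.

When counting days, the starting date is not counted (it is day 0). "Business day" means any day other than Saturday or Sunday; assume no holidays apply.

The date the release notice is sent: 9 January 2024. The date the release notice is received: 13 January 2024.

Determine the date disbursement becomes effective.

From Tuesday, 9 January 2024, 12 business days (Jan 10, Jan 11, Jan 12, Jan 15, …, Jan 23, Jan 24, Jan 25, skipping weekends) brings us to Thursday, 25 January 2024, which is the last day of the objection period.
Adding 21 calendar days to 25 January 2024 gives 15 February 2024, which is the last day of the waiting period.
Adding 20 calendar days to 15 February 2024 gives 6 March 2024, which is the date disbursement becomes effective.

6 March 2024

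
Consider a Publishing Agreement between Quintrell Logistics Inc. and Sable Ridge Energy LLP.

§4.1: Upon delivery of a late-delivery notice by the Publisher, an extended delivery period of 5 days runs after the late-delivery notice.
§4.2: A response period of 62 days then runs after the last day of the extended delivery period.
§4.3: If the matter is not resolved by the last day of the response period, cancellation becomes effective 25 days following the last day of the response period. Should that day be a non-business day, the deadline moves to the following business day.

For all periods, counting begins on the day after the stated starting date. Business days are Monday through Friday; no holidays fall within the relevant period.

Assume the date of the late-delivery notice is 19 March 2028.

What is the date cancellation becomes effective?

The last day of the extended delivery period: 19 March 2028 + 5 days = 24 March 2028.
Adding 62 calendar days to 24 March 2028 gives 25 May 2028, which is the last day of the response period.
Adding 25 calendar days to 25 May 2028 gives 19 June 2028, which is the date cancellation becomes effective. 19 June 2028 is a Monday, so no roll-forward applies.

19 June 2028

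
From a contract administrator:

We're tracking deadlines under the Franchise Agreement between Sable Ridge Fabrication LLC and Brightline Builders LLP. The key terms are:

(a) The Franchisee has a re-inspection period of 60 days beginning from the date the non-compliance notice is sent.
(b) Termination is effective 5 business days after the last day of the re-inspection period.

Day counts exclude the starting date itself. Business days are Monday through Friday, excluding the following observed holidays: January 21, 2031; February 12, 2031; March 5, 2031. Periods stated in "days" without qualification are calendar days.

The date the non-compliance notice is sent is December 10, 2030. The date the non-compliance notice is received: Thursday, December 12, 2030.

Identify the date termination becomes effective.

The last day of the re-inspection period: December 10, 2030 + 60 days = February 8, 2031.
The date termination becomes effective: counting 5 business days from Saturday, February 8, 2031 (Feb 10, Feb 11, Feb 13, Feb 14, Feb 17, skipping weekends and the listed holiday on Feb 12) reaches Monday, February 17, 2031.

February 17, 2031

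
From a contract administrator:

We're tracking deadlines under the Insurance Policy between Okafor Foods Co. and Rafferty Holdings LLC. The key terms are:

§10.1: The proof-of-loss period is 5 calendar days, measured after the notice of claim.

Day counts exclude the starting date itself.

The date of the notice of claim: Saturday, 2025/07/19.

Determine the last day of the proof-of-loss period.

The last day of the proof-of-loss period: 2025/07/19 + 5 days = 2025/07/24.

2025/07/24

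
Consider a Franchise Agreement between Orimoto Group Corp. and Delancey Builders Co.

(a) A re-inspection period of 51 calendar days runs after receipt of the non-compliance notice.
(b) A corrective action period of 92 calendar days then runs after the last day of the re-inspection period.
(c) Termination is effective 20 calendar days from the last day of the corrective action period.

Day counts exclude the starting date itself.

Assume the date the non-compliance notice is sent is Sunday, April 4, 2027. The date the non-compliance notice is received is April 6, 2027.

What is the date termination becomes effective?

Adding 51 calendar days to April 6, 2027 gives May 27, 2027, which is the last day of the re-inspection period.
Adding 92 calendar days to May 27, 2027 gives August 27, 2027, which is the last day of the corrective action period.
Adding 20 calendar days to August 27, 2027 gives September 16, 2027, which is the date termination becomes effective.

September 16, 2027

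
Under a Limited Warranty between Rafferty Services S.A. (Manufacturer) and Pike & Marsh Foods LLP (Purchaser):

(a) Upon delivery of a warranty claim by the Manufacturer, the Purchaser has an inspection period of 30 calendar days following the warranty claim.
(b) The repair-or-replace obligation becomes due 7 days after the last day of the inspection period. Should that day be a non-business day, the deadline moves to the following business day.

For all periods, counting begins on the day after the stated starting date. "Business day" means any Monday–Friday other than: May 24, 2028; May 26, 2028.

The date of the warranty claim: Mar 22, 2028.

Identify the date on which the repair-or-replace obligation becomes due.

Apr 28, 2028

The last day of the inspection period: 30 calendar days after Mar 22, 2028 is Apr 21, 2028.
The date on which the repair-or-replace obligation becomes due: Apr 21, 2028 + 7 days = Apr 28, 2028. Apr 28, 2028 is a Friday and is not a listed holiday, so no roll-forward applies.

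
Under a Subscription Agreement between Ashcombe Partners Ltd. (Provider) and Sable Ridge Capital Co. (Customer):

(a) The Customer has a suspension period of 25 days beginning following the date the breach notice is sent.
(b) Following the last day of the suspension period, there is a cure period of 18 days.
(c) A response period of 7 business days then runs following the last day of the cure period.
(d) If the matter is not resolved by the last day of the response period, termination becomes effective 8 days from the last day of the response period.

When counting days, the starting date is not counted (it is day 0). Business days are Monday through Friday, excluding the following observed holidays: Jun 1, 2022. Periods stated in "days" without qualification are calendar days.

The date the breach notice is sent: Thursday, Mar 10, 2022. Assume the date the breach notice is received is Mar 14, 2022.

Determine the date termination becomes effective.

May 11, 2022

Adding 25 calendar days to Mar 10, 2022 gives Apr 4, 2022, which is the last day of the suspension period.
The last day of the cure period: 18 calendar days after Apr 4, 2022 is Apr 22, 2022.
The last day of the response period: 7 business days after Friday, Apr 22, 2022, skipping weekends — Apr 25, Apr 26, Apr 27, Apr 28, Apr 29, May 2, May 3 — lands on Tuesday, May 3, 2022.
The date termination becomes effective: May 3, 2022 + 8 days = May 11, 2022.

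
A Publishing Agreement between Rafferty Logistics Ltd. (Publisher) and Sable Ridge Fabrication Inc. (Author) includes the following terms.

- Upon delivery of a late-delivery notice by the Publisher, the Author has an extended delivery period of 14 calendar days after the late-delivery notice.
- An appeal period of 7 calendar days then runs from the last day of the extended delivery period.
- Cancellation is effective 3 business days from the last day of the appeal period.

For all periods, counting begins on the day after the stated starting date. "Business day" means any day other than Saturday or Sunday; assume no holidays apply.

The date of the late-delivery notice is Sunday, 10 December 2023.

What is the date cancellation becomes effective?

Adding 14 calendar days to 10 December 2023 gives 24 December 2023, which is the last day of the extended delivery period.
The last day of the appeal period: 24 December 2023 + 7 days = 31 December 2023.
The date cancellation becomes effective: counting 3 business days from Sunday, 31 December 2023 (Jan 1, Jan 2, Jan 3, skipping weekends) reaches Wednesday, 3 January 2024.

3 January 2024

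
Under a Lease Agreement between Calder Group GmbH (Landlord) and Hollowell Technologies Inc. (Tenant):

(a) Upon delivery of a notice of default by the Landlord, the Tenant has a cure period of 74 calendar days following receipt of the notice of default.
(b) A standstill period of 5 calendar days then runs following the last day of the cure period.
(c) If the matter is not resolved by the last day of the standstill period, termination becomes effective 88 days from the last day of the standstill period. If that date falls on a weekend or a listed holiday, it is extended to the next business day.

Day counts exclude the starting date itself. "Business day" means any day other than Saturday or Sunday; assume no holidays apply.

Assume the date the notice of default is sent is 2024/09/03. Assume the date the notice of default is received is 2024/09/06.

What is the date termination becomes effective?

2025/02/20

The last day of the cure period: 2024/09/06 + 74 days = 2024/11/19.
The last day of the standstill period: 5 calendar days after 2024/11/19 is 2024/11/24.
The date termination becomes effective: 2024/11/24 + 88 days = 2025/02/20. 2025/02/20 is a Thursday, so no roll-forward applies.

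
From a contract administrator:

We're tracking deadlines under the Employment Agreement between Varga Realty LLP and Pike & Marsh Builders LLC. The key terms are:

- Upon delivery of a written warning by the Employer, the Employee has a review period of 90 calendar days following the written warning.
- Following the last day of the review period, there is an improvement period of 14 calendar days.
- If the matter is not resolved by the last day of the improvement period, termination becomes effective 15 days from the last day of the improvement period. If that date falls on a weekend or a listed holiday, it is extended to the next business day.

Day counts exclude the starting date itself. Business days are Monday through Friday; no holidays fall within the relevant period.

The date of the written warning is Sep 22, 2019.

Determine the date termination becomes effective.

Jan 20, 2020

The last day of the review period: 90 calendar days after Sep 22, 2019 is Dec 21, 2019.
The last day of the improvement period: Dec 21, 2019 + 14 days = Jan 4, 2020.
Adding 15 calendar days to Jan 4, 2020 gives Jan 19, 2020, which is the date termination becomes effective. That falls on a Sunday, so it rolls to the next business day, Monday, Jan 20, 2020.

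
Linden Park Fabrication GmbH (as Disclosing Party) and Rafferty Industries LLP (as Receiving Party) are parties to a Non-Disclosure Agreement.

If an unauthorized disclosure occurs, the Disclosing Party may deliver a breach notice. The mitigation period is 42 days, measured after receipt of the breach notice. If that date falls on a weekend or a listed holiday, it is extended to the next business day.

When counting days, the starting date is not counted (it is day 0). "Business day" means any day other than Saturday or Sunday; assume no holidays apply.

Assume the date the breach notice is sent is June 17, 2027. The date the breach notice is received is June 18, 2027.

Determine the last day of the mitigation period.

Adding 42 calendar days to June 18, 2027 gives July 30, 2027, which is the last day of the mitigation period. July 30, 2027 is a Friday, so no roll-forward applies.

July 30, 2027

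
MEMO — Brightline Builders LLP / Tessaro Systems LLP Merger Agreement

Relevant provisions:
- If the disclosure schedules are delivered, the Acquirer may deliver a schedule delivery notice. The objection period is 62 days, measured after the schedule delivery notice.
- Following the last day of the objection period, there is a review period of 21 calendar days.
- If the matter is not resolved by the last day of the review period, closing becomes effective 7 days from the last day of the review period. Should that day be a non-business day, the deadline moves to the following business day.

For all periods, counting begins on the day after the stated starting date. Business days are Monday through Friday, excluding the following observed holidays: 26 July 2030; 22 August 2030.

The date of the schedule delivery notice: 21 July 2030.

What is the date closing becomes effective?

21 October 2030

The last day of the objection period: 21 July 2030 + 62 days = 21 September 2030.
Adding 21 calendar days to 21 September 2030 gives 12 October 2030, which is the last day of the review period.
Adding 7 calendar days to 12 October 2030 gives 19 October 2030, which is the date closing becomes effective. That falls on a Saturday, so it rolls to the next business day, Monday, 21 October 2030.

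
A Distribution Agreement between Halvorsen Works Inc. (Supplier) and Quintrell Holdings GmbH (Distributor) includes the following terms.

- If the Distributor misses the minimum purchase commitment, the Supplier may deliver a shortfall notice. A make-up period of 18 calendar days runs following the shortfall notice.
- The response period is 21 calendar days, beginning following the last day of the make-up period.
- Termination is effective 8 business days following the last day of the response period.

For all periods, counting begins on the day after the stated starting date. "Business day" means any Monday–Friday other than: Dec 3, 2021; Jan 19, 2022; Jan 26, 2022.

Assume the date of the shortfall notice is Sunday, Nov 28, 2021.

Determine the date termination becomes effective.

The last day of the make-up period: Nov 28, 2021 + 18 days = Dec 16, 2021.
The last day of the response period: 21 calendar days after Dec 16, 2021 is Jan 6, 2022.
The date termination becomes effective: counting 8 business days from Thursday, Jan 6, 2022 (Jan 7, Jan 10, Jan 11, Jan 12, Jan 13, Jan 14, Jan 17, Jan 18, skipping weekends) reaches Tuesday, Jan 18, 2022.

Jan 18, 2022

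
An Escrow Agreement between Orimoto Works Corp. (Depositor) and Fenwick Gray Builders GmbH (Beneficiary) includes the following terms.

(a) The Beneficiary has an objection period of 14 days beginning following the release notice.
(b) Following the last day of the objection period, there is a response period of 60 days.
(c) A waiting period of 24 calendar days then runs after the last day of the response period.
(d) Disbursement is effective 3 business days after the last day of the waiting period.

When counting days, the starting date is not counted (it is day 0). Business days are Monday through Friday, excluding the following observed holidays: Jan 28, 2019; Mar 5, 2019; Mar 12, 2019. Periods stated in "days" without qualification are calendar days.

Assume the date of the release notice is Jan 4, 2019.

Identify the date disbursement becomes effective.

Apr 17, 2019

The last day of the objection period: Jan 4, 2019 + 14 days = Jan 18, 2019.
The last day of the response period: Jan 18, 2019 + 60 days = Mar 19, 2019.
The last day of the waiting period: Mar 19, 2019 + 24 days = Apr 12, 2019.
The date disbursement becomes effective: 3 business days after Friday, Apr 12, 2019, skipping weekends — Apr 15, Apr 16, Apr 17 — lands on Wednesday, Apr 17, 2019.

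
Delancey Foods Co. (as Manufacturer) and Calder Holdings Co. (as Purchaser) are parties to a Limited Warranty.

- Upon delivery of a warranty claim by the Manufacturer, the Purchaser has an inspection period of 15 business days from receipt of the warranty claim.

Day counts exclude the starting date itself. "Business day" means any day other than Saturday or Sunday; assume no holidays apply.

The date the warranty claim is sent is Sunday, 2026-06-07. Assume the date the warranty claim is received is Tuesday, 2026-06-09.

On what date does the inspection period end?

2026-06-30

The last day of the inspection period: 15 business days after Tuesday, 2026-06-09, skipping weekends — Jun 10, Jun 11, Jun 12, Jun 15, …, Jun 26, Jun 29, Jun 30 — lands on Tuesday, 2026-06-30.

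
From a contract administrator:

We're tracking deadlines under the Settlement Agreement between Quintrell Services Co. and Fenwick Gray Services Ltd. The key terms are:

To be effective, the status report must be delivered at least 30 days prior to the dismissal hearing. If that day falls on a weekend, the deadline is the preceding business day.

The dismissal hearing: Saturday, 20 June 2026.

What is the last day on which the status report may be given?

21 May 2026

20 June 2026 minus 30 days is 21 May 2026. That is a Thursday, so no adjustment is needed.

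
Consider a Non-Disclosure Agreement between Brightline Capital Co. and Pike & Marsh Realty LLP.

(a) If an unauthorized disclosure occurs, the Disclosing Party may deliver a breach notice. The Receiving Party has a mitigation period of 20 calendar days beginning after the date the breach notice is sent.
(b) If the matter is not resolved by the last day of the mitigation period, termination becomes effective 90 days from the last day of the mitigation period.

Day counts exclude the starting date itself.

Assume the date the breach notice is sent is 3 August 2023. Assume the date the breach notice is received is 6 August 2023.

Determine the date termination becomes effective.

The last day of the mitigation period: 20 calendar days after 3 August 2023 is 23 August 2023.
The date termination becomes effective: 90 calendar days after 23 August 2023 is 21 November 2023.

21 November 2023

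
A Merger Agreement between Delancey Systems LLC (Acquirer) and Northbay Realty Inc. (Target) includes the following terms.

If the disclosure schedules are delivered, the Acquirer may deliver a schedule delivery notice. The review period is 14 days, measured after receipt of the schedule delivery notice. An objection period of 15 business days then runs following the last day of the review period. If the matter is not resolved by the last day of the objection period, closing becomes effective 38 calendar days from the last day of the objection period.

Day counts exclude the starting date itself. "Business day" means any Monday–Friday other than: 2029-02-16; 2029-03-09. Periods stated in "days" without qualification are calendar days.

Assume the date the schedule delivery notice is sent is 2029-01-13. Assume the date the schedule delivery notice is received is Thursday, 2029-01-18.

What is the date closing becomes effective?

2029-04-02

The last day of the review period: 14 calendar days after 2029-01-18 is 2029-02-01.
The last day of the objection period: 15 business days after Thursday, 2029-02-01, skipping weekends and the listed holiday on Feb 16 — Feb 2, Feb 5, Feb 6, Feb 7, …, Feb 21, Feb 22, Feb 23 — lands on Friday, 2029-02-23.
The date closing becomes effective: 2029-02-23 + 38 days = 2029-04-02.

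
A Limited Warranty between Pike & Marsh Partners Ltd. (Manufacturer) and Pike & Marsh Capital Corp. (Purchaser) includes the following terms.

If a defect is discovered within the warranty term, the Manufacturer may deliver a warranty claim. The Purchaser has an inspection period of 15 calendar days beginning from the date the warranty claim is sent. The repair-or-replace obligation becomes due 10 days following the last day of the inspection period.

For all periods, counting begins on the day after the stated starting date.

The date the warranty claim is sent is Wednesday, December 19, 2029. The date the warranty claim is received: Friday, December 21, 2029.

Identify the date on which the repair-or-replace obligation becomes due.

January 13, 2030

Adding 15 calendar days to December 19, 2029 gives January 3, 2030, which is the last day of the inspection period.
The date on which the repair-or-replace obligation becomes due: 10 calendar days after January 3, 2030 is January 13, 2030.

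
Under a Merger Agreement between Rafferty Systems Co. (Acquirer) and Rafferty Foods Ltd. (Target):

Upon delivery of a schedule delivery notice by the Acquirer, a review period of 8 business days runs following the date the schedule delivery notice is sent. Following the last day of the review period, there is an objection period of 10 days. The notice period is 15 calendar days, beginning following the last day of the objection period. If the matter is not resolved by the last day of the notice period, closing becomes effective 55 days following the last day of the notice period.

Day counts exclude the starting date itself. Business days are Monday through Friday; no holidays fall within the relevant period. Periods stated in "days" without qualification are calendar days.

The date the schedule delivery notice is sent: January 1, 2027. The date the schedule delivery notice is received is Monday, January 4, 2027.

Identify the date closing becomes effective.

From Friday, January 1, 2027, 8 business days (Jan 4, Jan 5, Jan 6, Jan 7, Jan 8, Jan 11, Jan 12, Jan 13, skipping weekends) brings us to Wednesday, January 13, 2027, which is the last day of the review period.
The last day of the objection period: 10 calendar days after January 13, 2027 is January 23, 2027.
The last day of the notice period: 15 calendar days after January 23, 2027 is February 7, 2027.
Adding 55 calendar days to February 7, 2027 gives April 3, 2027, which is the date closing becomes effective.

April 3, 2027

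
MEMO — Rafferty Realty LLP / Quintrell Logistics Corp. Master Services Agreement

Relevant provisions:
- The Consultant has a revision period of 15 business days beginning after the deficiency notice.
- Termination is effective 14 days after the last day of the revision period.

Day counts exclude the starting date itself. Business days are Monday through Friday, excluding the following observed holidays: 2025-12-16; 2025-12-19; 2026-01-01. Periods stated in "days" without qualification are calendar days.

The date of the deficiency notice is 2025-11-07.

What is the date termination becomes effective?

The last day of the revision period: 15 business days after Friday, 2025-11-07, skipping weekends — Nov 10, Nov 11, Nov 12, Nov 13, …, Nov 26, Nov 27, Nov 28 — lands on Friday, 2025-11-28.
The date termination becomes effective: 14 calendar days after 2025-11-28 is 2025-12-12.

2025-12-12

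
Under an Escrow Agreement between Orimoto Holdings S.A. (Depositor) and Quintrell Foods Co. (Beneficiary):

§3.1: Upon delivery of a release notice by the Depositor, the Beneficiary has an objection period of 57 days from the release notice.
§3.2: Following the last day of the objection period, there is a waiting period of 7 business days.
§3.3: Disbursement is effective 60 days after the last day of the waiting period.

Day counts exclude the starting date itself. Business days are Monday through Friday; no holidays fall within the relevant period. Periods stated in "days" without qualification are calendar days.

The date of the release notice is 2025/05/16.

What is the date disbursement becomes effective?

2025/09/20

The last day of the objection period: 2025/05/16 + 57 days = 2025/07/12.
The last day of the waiting period: 7 business days after Saturday, 2025/07/12, skipping weekends — Jul 14, Jul 15, Jul 16, Jul 17, Jul 18, Jul 21, Jul 22 — lands on Tuesday, 2025/07/22.
Adding 60 calendar days to 2025/07/22 gives 2025/09/20, which is the date disbursement becomes effective.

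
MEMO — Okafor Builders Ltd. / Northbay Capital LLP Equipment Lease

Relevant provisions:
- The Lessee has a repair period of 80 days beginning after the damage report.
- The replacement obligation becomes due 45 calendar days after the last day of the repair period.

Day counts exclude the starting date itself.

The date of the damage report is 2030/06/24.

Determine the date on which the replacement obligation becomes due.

Adding 80 calendar days to 2030/06/24 gives 2030/09/12, which is the last day of the repair period.
The date on which the replacement obligation becomes due: 45 calendar days after 2030/09/12 is 2030/10/27.

2030/10/27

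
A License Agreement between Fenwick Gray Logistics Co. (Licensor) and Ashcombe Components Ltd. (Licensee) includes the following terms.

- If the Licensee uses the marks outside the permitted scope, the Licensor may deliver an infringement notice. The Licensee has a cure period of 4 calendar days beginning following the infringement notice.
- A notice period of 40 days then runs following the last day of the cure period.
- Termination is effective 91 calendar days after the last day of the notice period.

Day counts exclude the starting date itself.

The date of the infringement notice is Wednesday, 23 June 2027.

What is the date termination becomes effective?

The last day of the cure period: 4 calendar days after 23 June 2027 is 27 June 2027.
The last day of the notice period: 27 June 2027 + 40 days = 6 August 2027.
Adding 91 calendar days to 6 August 2027 gives 5 November 2027, which is the date termination becomes effective.

5 November 2027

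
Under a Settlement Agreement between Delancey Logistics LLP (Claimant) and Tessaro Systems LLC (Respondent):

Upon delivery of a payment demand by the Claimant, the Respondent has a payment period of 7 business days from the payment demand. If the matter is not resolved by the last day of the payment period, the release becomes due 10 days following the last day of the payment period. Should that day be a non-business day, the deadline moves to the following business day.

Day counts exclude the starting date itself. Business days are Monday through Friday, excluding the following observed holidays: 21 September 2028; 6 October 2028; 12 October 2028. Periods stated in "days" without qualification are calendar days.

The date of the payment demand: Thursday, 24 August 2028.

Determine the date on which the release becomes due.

14 September 2028

The last day of the payment period: counting 7 business days from Thursday, 24 August 2028 (Aug 25, Aug 28, Aug 29, Aug 30, Aug 31, Sep 1, Sep 4, skipping weekends) reaches Monday, 4 September 2028.
The date on which the release becomes due: 10 calendar days after 4 September 2028 is 14 September 2028. 14 September 2028 is a Thursday and is not a listed holiday, so no roll-forward applies.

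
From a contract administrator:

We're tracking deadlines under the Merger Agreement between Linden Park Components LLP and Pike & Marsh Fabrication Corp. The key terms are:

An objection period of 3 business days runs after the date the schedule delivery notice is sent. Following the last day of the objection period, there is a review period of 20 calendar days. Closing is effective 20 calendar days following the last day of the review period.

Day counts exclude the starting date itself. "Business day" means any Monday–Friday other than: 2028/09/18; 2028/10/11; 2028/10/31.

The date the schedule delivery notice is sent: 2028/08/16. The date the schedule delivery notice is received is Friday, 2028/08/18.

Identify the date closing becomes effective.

The last day of the objection period: counting 3 business days from Wednesday, 2028/08/16 (Aug 17, Aug 18, Aug 21, skipping weekends) reaches Monday, 2028/08/21.
The last day of the review period: 20 calendar days after 2028/08/21 is 2028/09/10.
The date closing becomes effective: 20 calendar days after 2028/09/10 is 2028/09/30.

2028/09/30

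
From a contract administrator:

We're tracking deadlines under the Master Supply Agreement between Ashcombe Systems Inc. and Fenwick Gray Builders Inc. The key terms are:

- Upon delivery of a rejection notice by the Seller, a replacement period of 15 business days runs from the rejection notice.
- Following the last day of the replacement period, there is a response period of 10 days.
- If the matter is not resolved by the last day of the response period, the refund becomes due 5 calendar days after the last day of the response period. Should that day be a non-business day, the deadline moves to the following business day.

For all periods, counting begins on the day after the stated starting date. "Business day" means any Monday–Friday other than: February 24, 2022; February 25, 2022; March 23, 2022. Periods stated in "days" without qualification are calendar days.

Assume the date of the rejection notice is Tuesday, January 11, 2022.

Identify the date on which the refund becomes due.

From Tuesday, January 11, 2022, 15 business days (Jan 12, Jan 13, Jan 14, Jan 17, …, Jan 28, Jan 31, Feb 1, skipping weekends) brings us to Tuesday, February 1, 2022, which is the last day of the replacement period.
Adding 10 calendar days to February 1, 2022 gives February 11, 2022, which is the last day of the response period.
The date on which the refund becomes due: 5 calendar days after February 11, 2022 is February 16, 2022. February 16, 2022 is a Wednesday and is not a listed holiday, so no roll-forward applies.

February 16, 2022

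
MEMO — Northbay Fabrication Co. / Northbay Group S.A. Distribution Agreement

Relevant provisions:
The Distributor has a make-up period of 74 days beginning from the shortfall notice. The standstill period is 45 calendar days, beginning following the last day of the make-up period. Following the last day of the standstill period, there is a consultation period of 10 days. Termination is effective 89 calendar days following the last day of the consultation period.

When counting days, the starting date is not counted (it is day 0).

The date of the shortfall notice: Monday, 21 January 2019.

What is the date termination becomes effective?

27 August 2019

Adding 74 calendar days to 21 January 2019 gives 5 April 2019, which is the last day of the make-up period.
The last day of the standstill period: 45 calendar days after 5 April 2019 is 20 May 2019.
Adding 10 calendar days to 20 May 2019 gives 30 May 2019, which is the last day of the consultation period.
The date termination becomes effective: 30 May 2019 + 89 days = 27 August 2019.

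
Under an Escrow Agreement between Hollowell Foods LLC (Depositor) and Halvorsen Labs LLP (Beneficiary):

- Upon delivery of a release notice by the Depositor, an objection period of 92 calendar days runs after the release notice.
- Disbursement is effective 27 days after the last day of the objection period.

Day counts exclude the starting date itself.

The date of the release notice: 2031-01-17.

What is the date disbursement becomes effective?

Adding 92 calendar days to 2031-01-17 gives 2031-04-19, which is the last day of the objection period.
The date disbursement becomes effective: 27 calendar days after 2031-04-19 is 2031-05-16.

2031-05-16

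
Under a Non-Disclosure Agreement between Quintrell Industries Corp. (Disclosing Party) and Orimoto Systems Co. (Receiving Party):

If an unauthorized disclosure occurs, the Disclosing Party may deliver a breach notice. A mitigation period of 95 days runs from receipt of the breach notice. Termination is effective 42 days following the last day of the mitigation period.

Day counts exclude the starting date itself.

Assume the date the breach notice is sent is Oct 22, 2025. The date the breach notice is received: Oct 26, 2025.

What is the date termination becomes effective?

Mar 12, 2026

Adding 95 calendar days to Oct 26, 2025 gives Jan 29, 2026, which is the last day of the mitigation period.
The date termination becomes effective: 42 calendar days after Jan 29, 2026 is Mar 12, 2026.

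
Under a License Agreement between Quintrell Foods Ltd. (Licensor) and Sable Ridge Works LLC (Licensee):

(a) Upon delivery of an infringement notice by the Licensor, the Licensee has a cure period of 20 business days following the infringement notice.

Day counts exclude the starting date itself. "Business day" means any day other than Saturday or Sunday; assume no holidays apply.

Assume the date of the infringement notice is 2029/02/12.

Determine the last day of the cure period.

From Monday, 2029/02/12, 20 business days (Feb 13, Feb 14, Feb 15, Feb 16, …, Mar 8, Mar 9, Mar 12, skipping weekends) brings us to Monday, 2029/03/12, which is the last day of the cure period.

2029/03/12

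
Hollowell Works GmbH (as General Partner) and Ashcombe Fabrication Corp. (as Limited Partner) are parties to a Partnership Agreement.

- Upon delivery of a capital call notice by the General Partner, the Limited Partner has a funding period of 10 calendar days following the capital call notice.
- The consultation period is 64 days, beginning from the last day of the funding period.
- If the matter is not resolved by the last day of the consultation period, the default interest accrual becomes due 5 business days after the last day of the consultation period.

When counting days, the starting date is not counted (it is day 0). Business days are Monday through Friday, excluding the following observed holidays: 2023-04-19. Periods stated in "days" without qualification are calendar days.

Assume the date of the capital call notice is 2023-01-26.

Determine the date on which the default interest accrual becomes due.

2023-04-17

The last day of the funding period: 2023-01-26 + 10 days = 2023-02-05.
The last day of the consultation period: 2023-02-05 + 64 days = 2023-04-10.
The date on which the default interest accrual becomes due: counting 5 business days from Monday, 2023-04-10 (Apr 11, Apr 12, Apr 13, Apr 14, Apr 17, skipping weekends) reaches Monday, 2023-04-17.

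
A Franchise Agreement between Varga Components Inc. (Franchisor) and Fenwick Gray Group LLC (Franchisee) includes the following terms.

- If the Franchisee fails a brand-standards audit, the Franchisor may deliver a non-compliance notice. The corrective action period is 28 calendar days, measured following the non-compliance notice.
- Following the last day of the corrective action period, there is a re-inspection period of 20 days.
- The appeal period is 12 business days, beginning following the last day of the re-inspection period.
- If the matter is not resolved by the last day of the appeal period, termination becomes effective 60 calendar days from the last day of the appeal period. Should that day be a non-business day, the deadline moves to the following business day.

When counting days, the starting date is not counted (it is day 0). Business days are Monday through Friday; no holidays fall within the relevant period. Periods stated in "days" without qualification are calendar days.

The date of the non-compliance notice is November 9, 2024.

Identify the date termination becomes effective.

The last day of the corrective action period: 28 calendar days after November 9, 2024 is December 7, 2024.
Adding 20 calendar days to December 7, 2024 gives December 27, 2024, which is the last day of the re-inspection period.
From Friday, December 27, 2024, 12 business days (Dec 30, Dec 31, Jan 1, Jan 2, …, Jan 10, Jan 13, Jan 14, skipping weekends) brings us to Tuesday, January 14, 2025, which is the last day of the appeal period.
The date termination becomes effective: 60 calendar days after January 14, 2025 is March 15, 2025. That falls on a Saturday, so it rolls to the next business day, Monday, March 17, 2025.

March 17, 2025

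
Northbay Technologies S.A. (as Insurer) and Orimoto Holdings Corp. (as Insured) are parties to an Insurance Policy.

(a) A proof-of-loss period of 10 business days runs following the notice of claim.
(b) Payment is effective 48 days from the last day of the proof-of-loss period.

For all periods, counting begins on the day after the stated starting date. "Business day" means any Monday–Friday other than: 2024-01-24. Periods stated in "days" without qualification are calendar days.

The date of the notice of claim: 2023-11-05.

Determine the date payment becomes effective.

2024-01-04

The last day of the proof-of-loss period: 10 business days after Sunday, 2023-11-05, skipping weekends — Nov 6, Nov 7, Nov 8, Nov 9, Nov 10, Nov 13, Nov 14, Nov 15, Nov 16, Nov 17 — lands on Friday, 2023-11-17.
The date payment becomes effective: 48 calendar days after 2023-11-17 is 2024-01-04.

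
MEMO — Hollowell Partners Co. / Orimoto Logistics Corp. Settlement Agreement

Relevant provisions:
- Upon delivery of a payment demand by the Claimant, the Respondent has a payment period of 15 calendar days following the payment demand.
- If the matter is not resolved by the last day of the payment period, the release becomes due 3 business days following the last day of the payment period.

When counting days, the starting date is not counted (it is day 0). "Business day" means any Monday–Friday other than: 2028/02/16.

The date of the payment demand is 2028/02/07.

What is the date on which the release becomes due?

2028/02/25

The last day of the payment period: 15 calendar days after 2028/02/07 is 2028/02/22.
The date on which the release becomes due: 3 business days after Tuesday, 2028/02/22, skipping weekends — Feb 23, Feb 24, Feb 25 — lands on Friday, 2028/02/25.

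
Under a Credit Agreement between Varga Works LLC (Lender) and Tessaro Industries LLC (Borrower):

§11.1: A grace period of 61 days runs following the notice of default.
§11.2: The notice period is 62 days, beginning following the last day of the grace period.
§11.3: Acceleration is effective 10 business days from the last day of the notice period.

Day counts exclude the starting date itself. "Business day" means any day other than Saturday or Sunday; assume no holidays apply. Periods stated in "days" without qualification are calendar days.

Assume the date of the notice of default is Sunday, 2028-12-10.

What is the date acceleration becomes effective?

Adding 61 calendar days to 2028-12-10 gives 2029-02-09, which is the last day of the grace period.
The last day of the notice period: 62 calendar days after 2029-02-09 is 2029-04-12.
From Thursday, 2029-04-12, 10 business days (Apr 13, Apr 16, Apr 17, Apr 18, Apr 19, Apr 20, Apr 23, Apr 24, Apr 25, Apr 26, skipping weekends) brings us to Thursday, 2029-04-26, which is the date acceleration becomes effective.

2029-04-26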